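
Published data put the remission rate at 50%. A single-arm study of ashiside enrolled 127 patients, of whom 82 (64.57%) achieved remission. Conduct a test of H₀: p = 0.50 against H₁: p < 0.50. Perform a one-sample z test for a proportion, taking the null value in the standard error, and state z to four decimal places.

z = 3.2832

p̂ = 82/127 ≈ 0.645669.
SE = √(p₀(1−p₀)/n) = √(0.25/127) = 0.044368.
z = (0.645669 − 0.5)/0.044368 = 0.145669/0.044368 = 3.2832.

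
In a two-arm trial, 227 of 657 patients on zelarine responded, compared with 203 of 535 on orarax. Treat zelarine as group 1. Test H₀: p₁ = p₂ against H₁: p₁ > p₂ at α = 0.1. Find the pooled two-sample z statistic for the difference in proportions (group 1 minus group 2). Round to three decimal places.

z = -1.213

p̂₁ = 227/657 = 0.345510, p̂₂ = 203/535 = 0.379439.
Pooled p̂ = (227+203)/(657+535) = 430/1192 = 0.360738.
SE = √(p̂(1−p̂)(1/n₁+1/n₂)) = √(0.360738·0.639262·0.00339123) = √(0.000782038) = 0.027965.
z = (0.345510 − 0.379439)/0.027965 = -0.033929/0.027965 = -1.213.
p-value = P(Z > -1.213) ≈ 0.8875; since p > α = 0.1, fail to reject H₀.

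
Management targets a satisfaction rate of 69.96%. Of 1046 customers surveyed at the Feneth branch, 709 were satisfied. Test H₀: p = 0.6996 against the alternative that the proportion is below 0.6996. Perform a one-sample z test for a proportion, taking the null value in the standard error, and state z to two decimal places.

z = -1.54

p̂ = 709/1046 = 0.6778.
Standard error under H₀: √(0.6996×0.3004/1046) = 0.0142.
z = (0.6778 − 0.6996)/0.0142 = -0.0218/0.0142 = -1.54.
p-value = P(Z < -1.537) ≈ 0.0622.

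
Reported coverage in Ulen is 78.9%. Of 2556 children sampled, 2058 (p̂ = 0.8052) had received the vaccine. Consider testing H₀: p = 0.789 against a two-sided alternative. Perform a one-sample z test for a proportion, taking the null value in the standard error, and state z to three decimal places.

p̂ = 2058/2556 ≈ 0.805164.
SE = √(p₀(1−p₀)/n) = √(0.16648/2556) = 0.008070.
z = (0.805164 − 0.789)/0.008070 = 0.016164/0.008070 = 2.003.
p-value = 2·P(Z > 2.003) ≈ 0.0452.

z = 2.003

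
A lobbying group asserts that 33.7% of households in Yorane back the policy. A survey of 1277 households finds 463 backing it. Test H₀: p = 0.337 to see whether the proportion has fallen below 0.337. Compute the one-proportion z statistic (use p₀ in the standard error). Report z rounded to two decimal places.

p̂ = 463/1277 = 0.36257.
SE = √(p₀(1−p₀)/n) = √(0.22343/1277) = 0.01323.
z = (0.36257 − 0.337)/0.01323 = 0.02557/0.01323 = 1.93.
p-value = P(Z < 1.933) ≈ 0.9734.

z = 1.93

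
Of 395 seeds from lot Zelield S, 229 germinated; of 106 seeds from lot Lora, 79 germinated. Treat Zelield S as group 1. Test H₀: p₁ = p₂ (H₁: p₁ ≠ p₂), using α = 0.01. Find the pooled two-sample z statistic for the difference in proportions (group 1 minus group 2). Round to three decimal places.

p̂₁ = 229/395 = 0.57975, p̂₂ = 79/106 = 0.74528.
Pooled p̂ = (229+79)/(395+106) = 308/501 = 0.61477.
SE = √(p̂(1−p̂)(1/n₁+1/n₂)) = √(0.61477·0.38523·0.0119656) = √(0.00283379) = 0.05323.
z = (0.57975 − 0.74528)/0.05323 = -0.16553/0.05323 = -3.110.
p-value = 2·P(Z > 3.110) ≈ 0.0019. With α = 0.01, reject H₀.

z = -3.110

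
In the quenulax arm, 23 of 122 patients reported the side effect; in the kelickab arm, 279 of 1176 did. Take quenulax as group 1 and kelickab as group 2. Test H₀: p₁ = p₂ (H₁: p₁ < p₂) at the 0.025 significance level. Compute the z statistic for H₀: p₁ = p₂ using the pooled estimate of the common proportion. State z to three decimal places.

p̂₁ = 23/122 = 0.18852, p̂₂ = 279/1176 = 0.23724.
Pooled p̂ = (23+279)/(122+1176) = 302/1298 = 0.23267.
SE = √(0.178532 × 0.00904706) = 0.04019.
z = (0.18852 − 0.23724)/0.04019 = -0.04872/0.04019 = -1.212.
p-value = P(Z < -1.212) ≈ 0.1127, so at α = 0.025 we fail to reject H₀.

z = -1.212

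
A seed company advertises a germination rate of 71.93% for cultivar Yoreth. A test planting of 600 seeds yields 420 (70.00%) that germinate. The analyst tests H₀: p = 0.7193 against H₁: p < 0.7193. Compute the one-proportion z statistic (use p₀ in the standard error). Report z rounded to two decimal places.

p̂ = 420/600 ≈ 0.7000.
Standard error under H₀: √(0.7193×0.2807/600) = 0.0183.
z = (0.7000 − 0.7193)/0.0183 = -0.0193/0.0183 = -1.05.

z = -1.05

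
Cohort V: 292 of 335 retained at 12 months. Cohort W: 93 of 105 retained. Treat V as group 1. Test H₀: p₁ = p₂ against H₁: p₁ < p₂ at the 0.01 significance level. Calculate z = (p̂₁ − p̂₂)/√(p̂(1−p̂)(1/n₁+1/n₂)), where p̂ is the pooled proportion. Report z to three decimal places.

z = -0.380

p̂₁ = 292/335 ≈ 0.87164, p̂₂ = 93/105 ≈ 0.88571.
Pooled p̂ = (292+93)/(335+105) = 385/440 = 0.87500.
SE = √(0.109375 × 0.0125089) = 0.03699.
z = (0.87164 − 0.88571)/0.03699 = -0.01407/0.03699 = -0.380.
p-value = P(Z < -0.380) ≈ 0.3518; since p > α = 0.01, fail to reject H₀.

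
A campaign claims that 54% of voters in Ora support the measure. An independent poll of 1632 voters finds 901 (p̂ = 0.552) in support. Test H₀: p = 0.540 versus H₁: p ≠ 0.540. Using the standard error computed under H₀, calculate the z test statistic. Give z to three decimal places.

z = 0.979

p̂ = 901/1632 ≈ 0.55208.
SE = √(p₀(1−p₀)/n) = √(0.2484/1632) = 0.01234.
z = (0.55208 − 0.54)/0.01234 = 0.01208/0.01234 = 0.979.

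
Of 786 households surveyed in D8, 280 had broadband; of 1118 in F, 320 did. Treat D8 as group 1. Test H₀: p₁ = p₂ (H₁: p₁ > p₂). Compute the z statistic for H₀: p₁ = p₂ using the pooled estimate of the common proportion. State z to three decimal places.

p̂₁ = 280/786 ≈ 0.356234, p̂₂ = 320/1118 ≈ 0.286225.
Pooled p̂ = (280+320)/(786+1118) = 600/1904 = 0.315126.
SE = √(p̂(1−p̂)(1/n₁+1/n₂)) = √(0.315126·0.684874·0.00216672) = √(0.000467625) = 0.021625.
z = (0.356234 − 0.286225)/0.021625 = 0.070009/0.021625 = 3.237.
p-value = P(Z > 3.237) ≈ 0.0006.

z = 3.237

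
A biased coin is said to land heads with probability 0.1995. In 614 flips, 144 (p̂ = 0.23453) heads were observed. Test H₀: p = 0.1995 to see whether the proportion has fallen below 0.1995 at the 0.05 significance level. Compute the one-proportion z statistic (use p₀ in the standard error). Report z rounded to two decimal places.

p̂ = 144/614 = 0.2345.
SE = √(p₀(1−p₀)/n) = √(0.1597/614) = 0.0161.
z = (0.2345 − 0.1995)/0.0161 = 0.0350/0.0161 = 2.17.
p-value = P(Z < 2.172) ≈ 0.9851. With α = 0.05, fail to reject H₀.

z = 2.17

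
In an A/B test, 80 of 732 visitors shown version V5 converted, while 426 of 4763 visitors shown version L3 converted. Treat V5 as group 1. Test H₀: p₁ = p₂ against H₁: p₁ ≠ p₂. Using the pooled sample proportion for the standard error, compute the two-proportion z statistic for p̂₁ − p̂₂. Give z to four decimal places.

z = 1.7293

p̂₁ = 80/732 = 0.109290, p̂₂ = 426/4763 = 0.089439.
Pooled p̂ = (80+426)/(732+4763) = 506/5495 = 0.092084.
SE = √(p̂(1−p̂)(1/n₁+1/n₂)) = √(0.092084·0.907916·0.00157607) = √(0.000131766) = 0.011479.
z = (0.109290 − 0.089439)/0.011479 = 0.019851/0.011479 = 1.7293.
p-value = 2·P(Z > 1.729) ≈ 0.0838.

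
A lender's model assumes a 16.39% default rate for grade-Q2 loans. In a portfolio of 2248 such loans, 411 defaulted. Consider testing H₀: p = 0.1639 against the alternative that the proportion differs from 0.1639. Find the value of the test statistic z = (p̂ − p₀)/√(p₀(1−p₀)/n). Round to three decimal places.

z = 2.424

p̂ = 411/2248 = 0.18283.
SE = √(p₀(1−p₀)/n) = √(0.13704/2248) = 0.00781.
z = (0.18283 − 0.1639)/0.00781 = 0.01893/0.00781 = 2.424.
Two-sided p-value ≈ 2·Φ(−2.424) = 0.0153.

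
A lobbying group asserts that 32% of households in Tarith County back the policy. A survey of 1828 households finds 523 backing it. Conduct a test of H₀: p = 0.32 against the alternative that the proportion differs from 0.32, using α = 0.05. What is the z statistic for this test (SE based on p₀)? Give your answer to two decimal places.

z = -3.11

p̂ = 523/1828 = 0.2861.
Standard error under H₀: √(0.32×0.68/1828) = 0.0109.
z = (0.2861 − 0.32)/0.0109 = -0.0339/0.0109 = -3.11.
p-value = 2·P(Z > 3.107) ≈ 0.0019, so at α = 0.05 we reject H₀.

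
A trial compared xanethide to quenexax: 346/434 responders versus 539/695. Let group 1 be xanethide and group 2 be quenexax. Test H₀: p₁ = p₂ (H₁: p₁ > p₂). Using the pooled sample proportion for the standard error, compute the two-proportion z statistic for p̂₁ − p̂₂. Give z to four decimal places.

z = 0.8616

p̂₁ = 346/434 = 0.7972350, p̂₂ = 539/695 = 0.7755396.
Pooled p̂ = (346+539)/(434+695) = 885/1129 = 0.7838795.
SE = √(p̂(1−p̂)(1/n₁+1/n₂)) = √(0.7838795·0.2161205·0.003743) = √(0.00063411) = 0.0251815.
z = (0.7972350 − 0.7755396)/0.0251815 = 0.0216954/0.0251815 = 0.8616.
p-value = P(Z > 0.862) ≈ 0.1945.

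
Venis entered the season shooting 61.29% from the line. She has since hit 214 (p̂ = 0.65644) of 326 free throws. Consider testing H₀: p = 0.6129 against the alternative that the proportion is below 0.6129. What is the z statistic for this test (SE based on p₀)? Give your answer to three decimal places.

p̂ = 214/326 = 0.65644.
Standard error under H₀: √(0.6129×0.3871/326) = 0.02698.
z = (0.65644 − 0.6129)/0.02698 = 0.04354/0.02698 = 1.614.
p-value = P(Z < 1.614) ≈ 0.9467.

z = 1.614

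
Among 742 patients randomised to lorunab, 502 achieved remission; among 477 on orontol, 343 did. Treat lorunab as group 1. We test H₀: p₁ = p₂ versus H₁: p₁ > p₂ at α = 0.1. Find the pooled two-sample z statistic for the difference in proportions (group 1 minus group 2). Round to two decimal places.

z = -1.57

p̂₁ = 502/742 = 0.6765, p̂₂ = 343/477 = 0.7191.
Pooled p̂ = (502+343)/(742+477) = 845/1219 = 0.6932.
SE = √(0.212677 × 0.00344414) = 0.0271.
z = (0.6765 − 0.7191)/0.0271 = -0.0426/0.0271 = -1.57.
p-value = P(Z > -1.571) ≈ 0.9419; since p > α = 0.1, fail to reject H₀.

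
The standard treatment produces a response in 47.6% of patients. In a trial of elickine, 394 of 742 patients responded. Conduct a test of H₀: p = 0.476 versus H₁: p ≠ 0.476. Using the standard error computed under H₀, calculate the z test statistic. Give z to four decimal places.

z = 2.9997

p̂ = 394/742 = 0.530997.
Under H₀, SE = √(0.476·0.524/742) = √(0.000336151) = 0.018334.
z = (0.530997 − 0.476)/0.018334 = 0.054997/0.018334 = 2.9997.
p-value = 2·P(Z > 3.000) ≈ 0.0027.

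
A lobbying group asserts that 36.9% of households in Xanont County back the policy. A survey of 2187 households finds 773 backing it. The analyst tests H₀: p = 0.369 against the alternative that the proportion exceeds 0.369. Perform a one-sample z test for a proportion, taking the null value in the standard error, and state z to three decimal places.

p̂ = 773/2187 ≈ 0.35345.
Under H₀, SE = √(0.369·0.631/2187) = √(0.000106465) = 0.01032.
z = (0.35345 − 0.369)/0.01032 = -0.01555/0.01032 = -1.507.
p-value = P(Z > -1.507) ≈ 0.9341.

z = -1.507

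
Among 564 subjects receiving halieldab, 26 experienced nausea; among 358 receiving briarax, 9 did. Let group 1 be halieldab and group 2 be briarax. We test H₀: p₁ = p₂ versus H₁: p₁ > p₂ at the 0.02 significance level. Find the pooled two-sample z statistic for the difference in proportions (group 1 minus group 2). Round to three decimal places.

z = 1.623

p̂₁ = 26/564 = 0.046099, p̂₂ = 9/358 = 0.025140.
Pooled p̂ = (26+9)/(564+358) = 35/922 = 0.037961.
SE = √(0.0365199 × 0.00456635) = 0.012914.
z = (0.046099 − 0.025140)/0.012914 = 0.020959/0.012914 = 1.623.
p-value = P(Z > 1.623) ≈ 0.0523; since p > α = 0.02, fail to reject H₀.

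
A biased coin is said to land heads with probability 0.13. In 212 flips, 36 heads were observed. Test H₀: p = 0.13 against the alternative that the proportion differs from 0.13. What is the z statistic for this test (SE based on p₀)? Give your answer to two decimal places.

p̂ = 36/212 ≈ 0.1698.
SE = √(p₀(1−p₀)/n) = √(0.1131/212) = 0.0231.
z = (0.1698 − 0.13)/0.0231 = 0.0398/0.0231 = 1.72.
p-value = 2·P(Z > 1.724) ≈ 0.0848.

z = 1.72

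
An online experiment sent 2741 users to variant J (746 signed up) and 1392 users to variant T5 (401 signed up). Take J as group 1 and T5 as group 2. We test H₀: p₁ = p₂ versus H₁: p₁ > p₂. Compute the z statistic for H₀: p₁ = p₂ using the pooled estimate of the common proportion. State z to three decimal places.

z = -1.080

p̂₁ = 746/2741 = 0.272163, p̂₂ = 401/1392 = 0.288075.
Pooled p̂ = (746+401)/(2741+1392) = 1147/4133 = 0.277522.
SE = √(p̂(1−p̂)(1/n₁+1/n₂)) = √(0.277522·0.722478·0.00108322) = √(0.00021719) = 0.014737.
z = (0.272163 − 0.288075)/0.014737 = -0.015912/0.014737 = -1.080.
p-value = P(Z > -1.080) ≈ 0.8599.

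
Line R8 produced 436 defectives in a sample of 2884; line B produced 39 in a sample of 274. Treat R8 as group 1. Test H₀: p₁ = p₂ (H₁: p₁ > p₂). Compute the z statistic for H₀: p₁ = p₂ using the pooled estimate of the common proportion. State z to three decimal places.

p̂₁ = 436/2884 ≈ 0.15118, p̂₂ = 39/274 ≈ 0.14234.
Pooled p̂ = (436+39)/(2884+274) = 475/3158 = 0.15041.
SE = √(p̂(1−p̂)(1/n₁+1/n₂)) = √(0.15041·0.84959·0.00399638) = √(0.000510689) = 0.02260.
z = (0.15118 − 0.14234)/0.02260 = 0.00884/0.02260 = 0.391.

z = 0.391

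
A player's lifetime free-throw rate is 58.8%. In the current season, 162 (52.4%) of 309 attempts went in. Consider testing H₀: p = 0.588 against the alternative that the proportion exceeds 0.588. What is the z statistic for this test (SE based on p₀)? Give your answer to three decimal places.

z = -2.276

p̂ = 162/309 = 0.52427.
Standard error under H₀: √(0.588×0.412/309) = 0.02800.
z = (0.52427 − 0.588)/0.02800 = -0.06373/0.02800 = -2.276.
p-value = P(Z > -2.276) ≈ 0.9886.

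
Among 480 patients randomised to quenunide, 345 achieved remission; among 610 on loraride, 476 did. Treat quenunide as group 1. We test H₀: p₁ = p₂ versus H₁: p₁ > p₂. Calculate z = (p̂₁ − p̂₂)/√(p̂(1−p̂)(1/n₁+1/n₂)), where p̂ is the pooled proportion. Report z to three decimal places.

p̂₁ = 345/480 ≈ 0.71875, p̂₂ = 476/610 ≈ 0.78033.
Pooled p̂ = (345+476)/(480+610) = 821/1090 = 0.75321.
SE = √(p̂(1−p̂)(1/n₁+1/n₂)) = √(0.75321·0.24679·0.00372268) = √(0.000691987) = 0.02631.
z = (0.71875 − 0.78033)/0.02631 = -0.06158/0.02631 = -2.341.

z = -2.341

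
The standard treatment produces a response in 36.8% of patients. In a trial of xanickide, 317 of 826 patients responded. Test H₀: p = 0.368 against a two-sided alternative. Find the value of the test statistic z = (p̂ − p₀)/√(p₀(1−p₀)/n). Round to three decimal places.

z = 0.940

p̂ = 317/826 ≈ 0.38378.
Under H₀, SE = √(0.368·0.632/826) = √(0.000281569) = 0.01678.
z = (0.38378 − 0.368)/0.01678 = 0.01578/0.01678 = 0.940.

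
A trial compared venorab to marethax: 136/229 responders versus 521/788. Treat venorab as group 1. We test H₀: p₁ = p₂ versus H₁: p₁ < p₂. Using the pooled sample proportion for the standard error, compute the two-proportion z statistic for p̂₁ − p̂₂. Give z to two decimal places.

z = -1.87

p̂₁ = 136/229 ≈ 0.5939, p̂₂ = 521/788 ≈ 0.6612.
Pooled p̂ = (136+521)/(229+788) = 657/1017 = 0.6460.
SE = √(p̂(1−p̂)(1/n₁+1/n₂)) = √(0.6460·0.3540·0.00563585) = √(0.0012888) = 0.0359.
z = (0.5939 − 0.6612)/0.0359 = -0.0673/0.0359 = -1.87.
p-value = P(Z < -1.874) ≈ 0.0305.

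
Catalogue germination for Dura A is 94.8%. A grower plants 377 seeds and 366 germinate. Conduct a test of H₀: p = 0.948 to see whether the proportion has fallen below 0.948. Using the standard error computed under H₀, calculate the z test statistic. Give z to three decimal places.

p̂ = 366/377 = 0.970822.
Standard error under H₀: √(0.948×0.052/377) = 0.011435.
z = (0.970822 − 0.948)/0.011435 = 0.022822/0.011435 = 1.996.
p-value = P(Z < 1.996) ≈ 0.9770.

z = 1.996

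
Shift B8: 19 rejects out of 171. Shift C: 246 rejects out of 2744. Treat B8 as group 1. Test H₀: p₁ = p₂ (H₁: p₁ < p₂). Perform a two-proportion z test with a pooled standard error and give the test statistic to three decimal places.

p̂₁ = 19/171 = 0.11111, p̂₂ = 246/2744 = 0.08965.
Pooled p̂ = (19+246)/(171+2744) = 265/2915 = 0.09091.
SE = √(p̂(1−p̂)(1/n₁+1/n₂)) = √(0.09091·0.90909·0.00621238) = √(0.00051342) = 0.02266.
z = (0.11111 − 0.08965)/0.02266 = 0.02146/0.02266 = 0.947.
p-value = P(Z < 0.947) ≈ 0.8282.

z = 0.947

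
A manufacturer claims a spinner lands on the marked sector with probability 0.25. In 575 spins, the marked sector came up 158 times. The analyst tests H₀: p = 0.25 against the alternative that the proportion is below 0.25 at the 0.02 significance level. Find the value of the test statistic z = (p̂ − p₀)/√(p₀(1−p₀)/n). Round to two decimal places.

p̂ = 158/575 = 0.2748.
SE = √(p₀(1−p₀)/n) = √(0.1875/575) = 0.0181.
z = (0.2748 − 0.25)/0.0181 = 0.0248/0.0181 = 1.37.
p-value = P(Z < 1.372) ≈ 0.9150, so at α = 0.02 we fail to reject H₀.

z = 1.37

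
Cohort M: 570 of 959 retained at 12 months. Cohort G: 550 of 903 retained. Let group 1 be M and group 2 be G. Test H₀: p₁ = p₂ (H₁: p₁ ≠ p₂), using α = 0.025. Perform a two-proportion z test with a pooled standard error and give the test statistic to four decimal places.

p̂₁ = 570/959 ≈ 0.594369, p̂₂ = 550/903 ≈ 0.609081.
Pooled p̂ = (570+550)/(959+903) = 1120/1862 = 0.601504.
SE = √(p̂(1−p̂)(1/n₁+1/n₂)) = √(0.601504·0.398496·0.00215017) = √(0.00051539) = 0.022702.
z = (0.594369 − 0.609081)/0.022702 = -0.014712/0.022702 = -0.6480.
Two-sided p-value ≈ 2·Φ(−0.648) = 0.5170, so at α = 0.025 we fail to reject H₀.

z = -0.6480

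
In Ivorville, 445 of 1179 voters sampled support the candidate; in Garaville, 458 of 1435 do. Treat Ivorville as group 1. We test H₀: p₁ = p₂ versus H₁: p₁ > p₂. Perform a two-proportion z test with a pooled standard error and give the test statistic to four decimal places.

z = 3.1178

p̂₁ = 445/1179 ≈ 0.377439, p̂₂ = 458/1435 ≈ 0.319164.
Pooled p̂ = (445+458)/(1179+1435) = 903/2614 = 0.345448.
SE = √(p̂(1−p̂)(1/n₁+1/n₂)) = √(0.345448·0.654552·0.00154504) = √(0.000349355) = 0.018691.
z = (0.377439 − 0.319164)/0.018691 = 0.058275/0.018691 = 3.1178.
p-value = P(Z > 3.118) ≈ 0.0009.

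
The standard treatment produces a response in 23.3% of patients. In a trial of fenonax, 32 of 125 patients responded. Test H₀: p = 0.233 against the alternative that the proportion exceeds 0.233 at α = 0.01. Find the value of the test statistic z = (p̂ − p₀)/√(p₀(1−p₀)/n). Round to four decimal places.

p̂ = 32/125 ≈ 0.256000.
Standard error under H₀: √(0.233×0.767/125) = 0.037811.
z = (0.256000 − 0.233)/0.037811 = 0.023000/0.037811 = 0.6083.
p-value = P(Z > 0.608) ≈ 0.2715. With α = 0.01, fail to reject H₀.

z = 0.6083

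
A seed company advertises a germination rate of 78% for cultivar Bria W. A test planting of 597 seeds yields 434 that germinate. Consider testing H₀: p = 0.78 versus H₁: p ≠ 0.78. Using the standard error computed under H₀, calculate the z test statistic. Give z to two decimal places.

p̂ = 434/597 = 0.72697.
Standard error under H₀: √(0.78×0.22/597) = 0.01695.
z = (0.72697 − 0.78)/0.01695 = -0.05303/0.01695 = -3.13.
Two-sided p-value ≈ 2·Φ(−3.128) = 0.0018.

z = -3.13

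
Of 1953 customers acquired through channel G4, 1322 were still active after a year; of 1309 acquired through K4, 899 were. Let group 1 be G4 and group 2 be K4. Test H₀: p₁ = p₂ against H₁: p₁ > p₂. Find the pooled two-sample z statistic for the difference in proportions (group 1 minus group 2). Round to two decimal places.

p̂₁ = 1322/1953 ≈ 0.6769, p̂₂ = 899/1309 ≈ 0.6868.
Pooled p̂ = (1322+899)/(1953+1309) = 2221/3262 = 0.6809.
SE = √(0.217286 × 0.00127597) = 0.0167.
z = (0.6769 − 0.6868)/0.0167 = -0.0099/0.0167 = -0.59.
p-value = P(Z > -0.593) ≈ 0.7235.

z = -0.59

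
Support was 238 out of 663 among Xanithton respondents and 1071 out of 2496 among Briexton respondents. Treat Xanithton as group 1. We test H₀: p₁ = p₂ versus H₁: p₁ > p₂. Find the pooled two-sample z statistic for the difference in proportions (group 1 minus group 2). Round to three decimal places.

p̂₁ = 238/663 ≈ 0.35897, p̂₂ = 1071/2496 ≈ 0.42909.
Pooled p̂ = (238+1071)/(663+2496) = 1309/3159 = 0.41437.
SE = √(p̂(1−p̂)(1/n₁+1/n₂)) = √(0.41437·0.58563·0.00190894) = √(0.000463237) = 0.02152.
z = (0.35897 − 0.42909)/0.02152 = -0.07012/0.02152 = -3.258.
p-value = P(Z > -3.258) ≈ 0.9994.

z = -3.258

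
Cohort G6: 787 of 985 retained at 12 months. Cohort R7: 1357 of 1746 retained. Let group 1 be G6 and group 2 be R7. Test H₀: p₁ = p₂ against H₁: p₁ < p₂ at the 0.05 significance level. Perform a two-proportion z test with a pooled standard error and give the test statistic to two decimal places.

z = 1.33

p̂₁ = 787/985 = 0.7990, p̂₂ = 1357/1746 = 0.7772.
Pooled p̂ = (787+1357)/(985+1746) = 2144/2731 = 0.7851.
SE = √(p̂(1−p̂)(1/n₁+1/n₂)) = √(0.7851·0.2149·0.00158797) = √(0.000267954) = 0.0164.
z = (0.7990 − 0.7772)/0.0164 = 0.0218/0.0164 = 1.33.
p-value = P(Z < 1.331) ≈ 0.9083, so at α = 0.05 we fail to reject H₀.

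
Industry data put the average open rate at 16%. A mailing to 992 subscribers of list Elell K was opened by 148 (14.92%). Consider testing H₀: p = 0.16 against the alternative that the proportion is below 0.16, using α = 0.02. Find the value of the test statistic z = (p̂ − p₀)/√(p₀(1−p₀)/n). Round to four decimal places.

z = -0.9284

p̂ = 148/992 ≈ 0.149194.
Standard error under H₀: √(0.16×0.84/992) = 0.011640.
z = (0.149194 − 0.16)/0.011640 = -0.010806/0.011640 = -0.9284.
p-value = P(Z < -0.928) ≈ 0.1766. With α = 0.02, fail to reject H₀.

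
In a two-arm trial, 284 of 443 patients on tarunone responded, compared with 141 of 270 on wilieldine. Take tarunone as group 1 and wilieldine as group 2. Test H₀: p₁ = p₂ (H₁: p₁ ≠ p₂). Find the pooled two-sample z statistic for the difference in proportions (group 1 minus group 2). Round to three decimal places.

p̂₁ = 284/443 ≈ 0.641084, p̂₂ = 141/270 ≈ 0.522222.
Pooled p̂ = (284+141)/(443+270) = 425/713 = 0.596073.
SE = √(p̂(1−p̂)(1/n₁+1/n₂)) = √(0.596073·0.403927·0.00596104) = √(0.00143524) = 0.037885.
z = (0.641084 − 0.522222)/0.037885 = 0.118862/0.037885 = 3.137.

z = 3.137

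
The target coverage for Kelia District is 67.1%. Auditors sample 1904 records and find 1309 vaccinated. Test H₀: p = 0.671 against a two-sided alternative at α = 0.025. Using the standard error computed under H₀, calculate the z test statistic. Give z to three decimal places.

z = 1.532

p̂ = 1309/1904 ≈ 0.68750.
Standard error under H₀: √(0.671×0.329/1904) = 0.01077.
z = (0.68750 − 0.671)/0.01077 = 0.01650/0.01077 = 1.532.
p-value = 2·P(Z > 1.532) ≈ 0.1254. With α = 0.025, fail to reject H₀.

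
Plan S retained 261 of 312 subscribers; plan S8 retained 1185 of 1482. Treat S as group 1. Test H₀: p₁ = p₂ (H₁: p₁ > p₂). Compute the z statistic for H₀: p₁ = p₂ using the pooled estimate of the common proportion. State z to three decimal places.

p̂₁ = 261/312 ≈ 0.83654, p̂₂ = 1185/1482 ≈ 0.79960.
Pooled p̂ = (261+1185)/(312+1482) = 1446/1794 = 0.80602.
SE = √(p̂(1−p̂)(1/n₁+1/n₂)) = √(0.80602·0.19398·0.00387989) = √(0.000606628) = 0.02463.
z = (0.83654 − 0.79960)/0.02463 = 0.03694/0.02463 = 1.500.
p-value = P(Z > 1.500) ≈ 0.0668.

z = 1.500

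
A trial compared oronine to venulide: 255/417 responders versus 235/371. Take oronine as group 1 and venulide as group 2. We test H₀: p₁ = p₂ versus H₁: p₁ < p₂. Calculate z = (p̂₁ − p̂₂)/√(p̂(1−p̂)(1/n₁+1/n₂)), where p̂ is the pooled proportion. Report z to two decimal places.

z = -0.63

p̂₁ = 255/417 ≈ 0.6115, p̂₂ = 235/371 ≈ 0.6334.
Pooled p̂ = (255+235)/(417+371) = 490/788 = 0.6218.
SE = √(p̂(1−p̂)(1/n₁+1/n₂)) = √(0.6218·0.3782·0.0050935) = √(0.00119778) = 0.0346.
z = (0.6115 − 0.6334)/0.0346 = -0.0219/0.0346 = -0.63.
p-value = P(Z < -0.633) ≈ 0.2633.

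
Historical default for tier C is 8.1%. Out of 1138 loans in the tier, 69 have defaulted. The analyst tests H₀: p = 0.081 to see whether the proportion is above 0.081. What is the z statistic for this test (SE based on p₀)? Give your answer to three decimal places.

p̂ = 69/1138 = 0.06063.
SE = √(p₀(1−p₀)/n) = √(0.074439/1138) = 0.00809.
z = (0.06063 − 0.081)/0.00809 = -0.02037/0.00809 = -2.518.
p-value = P(Z > -2.518) ≈ 0.9941.

z = -2.518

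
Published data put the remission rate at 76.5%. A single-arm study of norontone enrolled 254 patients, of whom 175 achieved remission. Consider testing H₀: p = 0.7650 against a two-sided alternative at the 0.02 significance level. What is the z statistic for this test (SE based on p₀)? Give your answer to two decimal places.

z = -2.86

p̂ = 175/254 = 0.6890.
Standard error under H₀: √(0.765×0.235/254) = 0.0266.
z = (0.6890 − 0.765)/0.0266 = -0.0760/0.0266 = -2.86.
p-value = 2·P(Z > 2.858) ≈ 0.0043, so at α = 0.02 we reject H₀.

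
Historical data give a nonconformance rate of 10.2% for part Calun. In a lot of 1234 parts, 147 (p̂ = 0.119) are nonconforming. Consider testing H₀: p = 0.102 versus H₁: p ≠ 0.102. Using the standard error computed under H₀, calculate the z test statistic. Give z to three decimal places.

z = 1.988

p̂ = 147/1234 = 0.119125.
Under H₀, SE = √(0.102·0.898/1234) = √(7.42269e-05) = 0.008616.
z = (0.119125 − 0.102)/0.008616 = 0.017125/0.008616 = 1.988.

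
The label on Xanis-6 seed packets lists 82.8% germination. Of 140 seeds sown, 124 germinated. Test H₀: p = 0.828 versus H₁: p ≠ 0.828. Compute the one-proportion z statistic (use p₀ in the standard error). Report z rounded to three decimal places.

z = 1.810

p̂ = 124/140 ≈ 0.88571.
Standard error under H₀: √(0.828×0.172/140) = 0.03189.
z = (0.88571 − 0.828)/0.03189 = 0.05771/0.03189 = 1.810.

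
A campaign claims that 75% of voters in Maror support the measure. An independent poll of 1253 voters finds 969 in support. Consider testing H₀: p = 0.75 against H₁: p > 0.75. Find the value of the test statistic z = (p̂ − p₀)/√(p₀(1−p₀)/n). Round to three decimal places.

p̂ = 969/1253 = 0.77334.
SE = √(p₀(1−p₀)/n) = √(0.1875/1253) = 0.01223.
z = (0.77334 − 0.75)/0.01223 = 0.02334/0.01223 = 1.908.

z = 1.908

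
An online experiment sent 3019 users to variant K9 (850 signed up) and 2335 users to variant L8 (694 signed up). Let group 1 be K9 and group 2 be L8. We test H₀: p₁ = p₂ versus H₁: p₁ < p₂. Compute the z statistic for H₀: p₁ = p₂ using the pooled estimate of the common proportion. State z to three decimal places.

p̂₁ = 850/3019 = 0.281550, p̂₂ = 694/2335 = 0.297216.
Pooled p̂ = (850+694)/(3019+2335) = 1544/5354 = 0.288383.
SE = √(p̂(1−p̂)(1/n₁+1/n₂)) = √(0.288383·0.711617·0.000759501) = √(0.000155863) = 0.012485.
z = (0.281550 − 0.297216)/0.012485 = -0.015666/0.012485 = -1.255.

z = -1.255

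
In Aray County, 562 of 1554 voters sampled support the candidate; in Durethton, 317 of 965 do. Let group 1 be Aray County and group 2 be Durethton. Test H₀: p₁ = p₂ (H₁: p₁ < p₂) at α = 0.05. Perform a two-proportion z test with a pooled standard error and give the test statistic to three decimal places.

z = 1.697

p̂₁ = 562/1554 ≈ 0.36165, p̂₂ = 317/965 ≈ 0.32850.
Pooled p̂ = (562+317)/(1554+965) = 879/2519 = 0.34895.
SE = √(0.227183 × 0.00167977) = 0.01953.
z = (0.36165 − 0.32850)/0.01953 = 0.03315/0.01953 = 1.697.
p-value = P(Z < 1.697) ≈ 0.9551; since p > α = 0.05, fail to reject H₀.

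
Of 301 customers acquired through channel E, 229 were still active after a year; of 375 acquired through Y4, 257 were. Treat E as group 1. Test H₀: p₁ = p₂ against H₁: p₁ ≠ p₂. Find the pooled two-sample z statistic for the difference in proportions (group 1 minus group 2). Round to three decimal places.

z = 2.169

p̂₁ = 229/301 = 0.76080, p̂₂ = 257/375 = 0.68533.
Pooled p̂ = (229+257)/(301+375) = 486/676 = 0.71893.
SE = √(0.202068 × 0.00598893) = 0.03479.
z = (0.76080 − 0.68533)/0.03479 = 0.07547/0.03479 = 2.169.
p-value = 2·P(Z > 2.169) ≈ 0.0301.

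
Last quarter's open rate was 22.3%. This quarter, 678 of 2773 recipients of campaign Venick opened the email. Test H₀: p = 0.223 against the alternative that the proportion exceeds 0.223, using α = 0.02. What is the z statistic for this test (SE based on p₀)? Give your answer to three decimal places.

z = 2.720

p̂ = 678/2773 = 0.244501.
Under H₀, SE = √(0.223·0.777/2773) = √(6.2485e-05) = 0.007905.
z = (0.244501 − 0.223)/0.007905 = 0.021501/0.007905 = 2.720.
p-value = P(Z > 2.720) ≈ 0.0033; since p < α = 0.02, reject H₀.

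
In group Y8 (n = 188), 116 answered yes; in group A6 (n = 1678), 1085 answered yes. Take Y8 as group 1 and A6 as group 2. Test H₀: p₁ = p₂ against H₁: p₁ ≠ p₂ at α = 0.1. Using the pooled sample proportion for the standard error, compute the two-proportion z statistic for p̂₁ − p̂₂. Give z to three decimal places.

p̂₁ = 116/188 = 0.61702, p̂₂ = 1085/1678 = 0.64660.
Pooled p̂ = (116+1085)/(188+1678) = 1201/1866 = 0.64362.
SE = √(p̂(1−p̂)(1/n₁+1/n₂)) = √(0.64362·0.35638·0.0059151) = √(0.00135676) = 0.03683.
z = (0.61702 − 0.64660)/0.03683 = -0.02958/0.03683 = -0.803.
Two-sided p-value ≈ 2·Φ(−0.803) = 0.4219; since p > α = 0.1, fail to reject H₀.

z = -0.803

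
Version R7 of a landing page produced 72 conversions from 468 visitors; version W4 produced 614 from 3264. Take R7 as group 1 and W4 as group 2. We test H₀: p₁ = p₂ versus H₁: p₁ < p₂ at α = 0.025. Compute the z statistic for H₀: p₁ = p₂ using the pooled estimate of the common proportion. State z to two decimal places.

p̂₁ = 72/468 ≈ 0.15385, p̂₂ = 614/3264 ≈ 0.18811.
Pooled p̂ = (72+614)/(468+3264) = 686/3732 = 0.18382.
SE = √(0.150027 × 0.00244312) = 0.01915.
z = (0.15385 − 0.18811)/0.01915 = -0.03426/0.01915 = -1.79.
p-value = P(Z < -1.790) ≈ 0.0367. With α = 0.025, fail to reject H₀.

z = -1.79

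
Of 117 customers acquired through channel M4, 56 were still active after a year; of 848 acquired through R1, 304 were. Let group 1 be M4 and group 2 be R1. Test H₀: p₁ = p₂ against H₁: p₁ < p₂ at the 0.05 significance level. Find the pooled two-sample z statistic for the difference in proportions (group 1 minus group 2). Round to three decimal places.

z = 2.519

p̂₁ = 56/117 = 0.47863, p̂₂ = 304/848 = 0.35849.
Pooled p̂ = (56+304)/(117+848) = 360/965 = 0.37306.
SE = √(0.233885 × 0.00972625) = 0.04770.
z = (0.47863 − 0.35849)/0.04770 = 0.12014/0.04770 = 2.519.
p-value = P(Z < 2.519) ≈ 0.9941. With α = 0.05, fail to reject H₀.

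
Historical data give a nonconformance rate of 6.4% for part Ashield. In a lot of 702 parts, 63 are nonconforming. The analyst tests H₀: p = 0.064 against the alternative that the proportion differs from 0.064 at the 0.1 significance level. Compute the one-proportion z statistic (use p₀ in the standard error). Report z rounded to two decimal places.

p̂ = 63/702 = 0.0897.
Under H₀, SE = √(0.064·0.936/702) = √(8.53333e-05) = 0.0092.
z = (0.0897 − 0.064)/0.0092 = 0.0257/0.0092 = 2.79.
p-value = 2·P(Z > 2.787) ≈ 0.0053, so at α = 0.1 we reject H₀.

z = 2.79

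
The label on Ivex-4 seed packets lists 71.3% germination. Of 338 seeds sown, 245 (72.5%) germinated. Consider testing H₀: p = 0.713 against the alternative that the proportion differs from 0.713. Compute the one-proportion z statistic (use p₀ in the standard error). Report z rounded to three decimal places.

z = 0.482

p̂ = 245/338 = 0.72485.
SE = √(p₀(1−p₀)/n) = √(0.20463/338) = 0.02461.
z = (0.72485 − 0.713)/0.02461 = 0.01185/0.02461 = 0.482.
p-value = 2·P(Z > 0.482) ≈ 0.6300.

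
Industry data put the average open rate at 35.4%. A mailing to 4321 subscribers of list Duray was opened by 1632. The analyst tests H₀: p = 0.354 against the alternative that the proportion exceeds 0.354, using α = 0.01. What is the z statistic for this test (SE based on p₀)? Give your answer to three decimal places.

z = 3.256

p̂ = 1632/4321 = 0.377690.
SE = √(p₀(1−p₀)/n) = √(0.22868/4321) = 0.007275.
z = (0.377690 − 0.354)/0.007275 = 0.023690/0.007275 = 3.256.
p-value = P(Z > 3.256) ≈ 0.0006. With α = 0.01, reject H₀.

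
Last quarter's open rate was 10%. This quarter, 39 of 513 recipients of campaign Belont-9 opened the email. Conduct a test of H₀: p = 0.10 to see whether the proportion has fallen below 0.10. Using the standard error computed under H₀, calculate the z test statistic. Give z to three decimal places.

z = -1.810

p̂ = 39/513 = 0.07602.
Under H₀, SE = √(0.1·0.9/513) = √(0.000175439) = 0.01325.
z = (0.07602 − 0.1)/0.01325 = -0.02398/0.01325 = -1.810.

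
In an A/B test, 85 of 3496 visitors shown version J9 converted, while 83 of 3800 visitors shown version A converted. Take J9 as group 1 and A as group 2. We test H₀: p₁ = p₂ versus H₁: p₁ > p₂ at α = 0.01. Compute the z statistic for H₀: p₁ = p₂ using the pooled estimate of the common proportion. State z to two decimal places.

z = 0.70

p̂₁ = 85/3496 = 0.02431, p̂₂ = 83/3800 = 0.02184.
Pooled p̂ = (85+83)/(3496+3800) = 168/7296 = 0.02303.
SE = √(p̂(1−p̂)(1/n₁+1/n₂)) = √(0.02303·0.97697·0.000549199) = √(1.23548e-05) = 0.00351.
z = (0.02431 − 0.02184)/0.00351 = 0.00247/0.00351 = 0.70.
p-value = P(Z > 0.703) ≈ 0.2410; since p > α = 0.01, fail to reject H₀.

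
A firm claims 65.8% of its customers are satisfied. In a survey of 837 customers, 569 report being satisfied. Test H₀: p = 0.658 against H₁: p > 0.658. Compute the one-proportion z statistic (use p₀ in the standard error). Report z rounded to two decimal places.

z = 1.33

p̂ = 569/837 ≈ 0.6798.
SE = √(p₀(1−p₀)/n) = √(0.22504/837) = 0.0164.
z = (0.6798 − 0.658)/0.0164 = 0.0218/0.0164 = 1.33.
p-value = P(Z > 1.330) ≈ 0.0918.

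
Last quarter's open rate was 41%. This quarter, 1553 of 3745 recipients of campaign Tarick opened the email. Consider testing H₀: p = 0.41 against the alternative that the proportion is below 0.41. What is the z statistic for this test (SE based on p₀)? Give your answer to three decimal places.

z = 0.583

p̂ = 1553/3745 = 0.41469.
SE = √(p₀(1−p₀)/n) = √(0.2419/3745) = 0.00804.
z = (0.41469 − 0.41)/0.00804 = 0.00469/0.00804 = 0.583.
p-value = P(Z < 0.583) ≈ 0.7201.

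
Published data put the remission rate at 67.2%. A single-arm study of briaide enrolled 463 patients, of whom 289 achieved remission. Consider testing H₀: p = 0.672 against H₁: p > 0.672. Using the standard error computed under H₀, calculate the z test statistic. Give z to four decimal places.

z = -2.1912

p̂ = 289/463 ≈ 0.624190.
Standard error under H₀: √(0.672×0.328/463) = 0.021819.
z = (0.624190 − 0.672)/0.021819 = -0.047810/0.021819 = -2.1912.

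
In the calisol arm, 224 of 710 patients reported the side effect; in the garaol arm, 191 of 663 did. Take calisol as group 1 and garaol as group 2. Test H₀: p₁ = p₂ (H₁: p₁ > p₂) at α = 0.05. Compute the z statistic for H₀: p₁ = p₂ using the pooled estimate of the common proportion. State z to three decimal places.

p̂₁ = 224/710 = 0.31549, p̂₂ = 191/663 = 0.28808.
Pooled p̂ = (224+191)/(710+663) = 415/1373 = 0.30226.
SE = √(0.210898 × 0.00291675) = 0.02480.
z = (0.31549 − 0.28808)/0.02480 = 0.02741/0.02480 = 1.105.
p-value = P(Z > 1.105) ≈ 0.1346. With α = 0.05, fail to reject H₀.

z = 1.105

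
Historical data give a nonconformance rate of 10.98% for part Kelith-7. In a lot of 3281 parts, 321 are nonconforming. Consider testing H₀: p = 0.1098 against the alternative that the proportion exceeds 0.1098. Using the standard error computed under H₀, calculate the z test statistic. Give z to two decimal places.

p̂ = 321/3281 = 0.09784.
SE = √(p₀(1−p₀)/n) = √(0.097744/3281) = 0.00546.
z = (0.09784 − 0.1098)/0.00546 = -0.01196/0.00546 = -2.19.

z = -2.19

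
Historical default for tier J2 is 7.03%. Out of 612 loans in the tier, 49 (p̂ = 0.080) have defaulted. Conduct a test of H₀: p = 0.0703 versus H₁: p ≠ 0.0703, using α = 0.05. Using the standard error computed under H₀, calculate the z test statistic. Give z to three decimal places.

z = 0.945

p̂ = 49/612 ≈ 0.080065.
Standard error under H₀: √(0.0703×0.9297/612) = 0.010334.
z = (0.080065 − 0.0703)/0.010334 = 0.009765/0.010334 = 0.945.
p-value = 2·P(Z > 0.945) ≈ 0.3447, so at α = 0.05 we fail to reject H₀.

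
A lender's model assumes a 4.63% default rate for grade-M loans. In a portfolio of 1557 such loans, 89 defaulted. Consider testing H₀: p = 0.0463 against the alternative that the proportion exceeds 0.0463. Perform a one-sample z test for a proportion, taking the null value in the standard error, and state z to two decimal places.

p̂ = 89/1557 = 0.05716.
Standard error under H₀: √(0.0463×0.9537/1557) = 0.00533.
z = (0.05716 − 0.0463)/0.00533 = 0.01086/0.00533 = 2.04.
p-value = P(Z > 2.040) ≈ 0.0207.

z = 2.04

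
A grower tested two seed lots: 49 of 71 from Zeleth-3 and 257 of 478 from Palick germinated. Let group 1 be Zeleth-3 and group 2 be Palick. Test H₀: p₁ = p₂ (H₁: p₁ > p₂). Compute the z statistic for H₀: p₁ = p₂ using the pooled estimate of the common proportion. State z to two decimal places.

z = 2.41

p̂₁ = 49/71 ≈ 0.6901, p̂₂ = 257/478 ≈ 0.5377.
Pooled p̂ = (49+257)/(71+478) = 306/549 = 0.5574.
SE = √(p̂(1−p̂)(1/n₁+1/n₂)) = √(0.5574·0.4426·0.0161766) = √(0.00399088) = 0.0632.
z = (0.6901 − 0.5377)/0.0632 = 0.1524/0.0632 = 2.41.
p-value = P(Z > 2.414) ≈ 0.0079.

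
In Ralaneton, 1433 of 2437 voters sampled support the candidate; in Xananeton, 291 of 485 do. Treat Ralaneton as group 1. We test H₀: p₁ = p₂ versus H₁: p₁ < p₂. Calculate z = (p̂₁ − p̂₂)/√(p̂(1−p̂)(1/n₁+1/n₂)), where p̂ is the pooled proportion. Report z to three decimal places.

z = -0.490

p̂₁ = 1433/2437 ≈ 0.58802, p̂₂ = 291/485 ≈ 0.60000.
Pooled p̂ = (1433+291)/(2437+485) = 1724/2922 = 0.59001.
SE = √(0.241899 × 0.0024722) = 0.02445.
z = (0.58802 − 0.60000)/0.02445 = -0.01198/0.02445 = -0.490.
p-value = P(Z < -0.490) ≈ 0.3121.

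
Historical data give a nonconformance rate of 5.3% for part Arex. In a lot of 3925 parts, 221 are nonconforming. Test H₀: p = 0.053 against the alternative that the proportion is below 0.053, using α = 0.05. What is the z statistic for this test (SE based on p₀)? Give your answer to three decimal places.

z = 0.924

p̂ = 221/3925 ≈ 0.056306.
SE = √(p₀(1−p₀)/n) = √(0.050191/3925) = 0.003576.
z = (0.056306 − 0.053)/0.003576 = 0.003306/0.003576 = 0.924.
p-value = P(Z < 0.924) ≈ 0.8224; since p > α = 0.05, fail to reject H₀.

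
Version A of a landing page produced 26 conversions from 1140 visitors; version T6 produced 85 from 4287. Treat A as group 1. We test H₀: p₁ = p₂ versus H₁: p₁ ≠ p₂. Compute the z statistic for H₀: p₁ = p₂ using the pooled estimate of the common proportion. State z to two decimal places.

z = 0.63

p̂₁ = 26/1140 ≈ 0.02281, p̂₂ = 85/4287 ≈ 0.01983.
Pooled p̂ = (26+85)/(1140+4287) = 111/5427 = 0.02045.
SE = √(0.020035 × 0.00111046) = 0.00472.
z = (0.02281 − 0.01983)/0.00472 = 0.00298/0.00472 = 0.63.
Two-sided p-value ≈ 2·Φ(−0.632) = 0.5276.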